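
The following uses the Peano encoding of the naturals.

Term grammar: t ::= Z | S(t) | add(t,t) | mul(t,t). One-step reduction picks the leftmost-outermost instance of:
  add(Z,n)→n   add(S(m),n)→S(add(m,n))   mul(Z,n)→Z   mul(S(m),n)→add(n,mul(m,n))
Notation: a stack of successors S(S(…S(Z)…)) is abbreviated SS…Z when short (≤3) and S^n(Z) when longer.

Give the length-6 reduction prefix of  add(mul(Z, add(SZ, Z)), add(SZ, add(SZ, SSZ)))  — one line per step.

Answer: after 6 steps: S^4(Z)

Derivation:
  start: add(mul(Z, add(SZ, Z)), add(SZ, add(SZ, SSZ)))
  step 1: add(Z, add(SZ, add(SZ, SSZ)))
  step 2: add(SZ, add(SZ, SSZ))
  step 3: S(add(Z, add(SZ, SSZ)))
  step 4: S(add(SZ, SSZ))
  step 5: S(S(add(Z, SSZ)))
  step 6: S^4(Z)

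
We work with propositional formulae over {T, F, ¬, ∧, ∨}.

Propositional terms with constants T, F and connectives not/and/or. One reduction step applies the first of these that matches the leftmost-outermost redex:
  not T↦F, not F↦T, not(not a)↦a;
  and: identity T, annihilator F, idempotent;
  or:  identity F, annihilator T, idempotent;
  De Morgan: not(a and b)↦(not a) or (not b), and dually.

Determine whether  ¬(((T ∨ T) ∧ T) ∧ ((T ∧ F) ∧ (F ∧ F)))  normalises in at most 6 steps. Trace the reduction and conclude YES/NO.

  start: ¬(((T ∨ T) ∧ T) ∧ ((T ∧ F) ∧ (F ∧ F)))
  [1] ¬((T ∨ T) ∧ T) ∨ ¬((T ∧ F) ∧ (F ∧ F))
  [2] (¬(T ∨ T) ∨ ¬T) ∨ ¬((T ∧ F) ∧ (F ∧ F))
  [3] ((¬T ∧ ¬T) ∨ ¬T) ∨ ¬((T ∧ F) ∧ (F ∧ F))
  [4] (¬T ∨ ¬T) ∨ ¬((T ∧ F) ∧ (F ∧ F))
  [5] ¬T ∨ ¬((T ∧ F) ∧ (F ∧ F))
  [6] F ∨ ¬((T ∧ F) ∧ (F ∧ F))

Answer: NO — after 6 steps the term is F ∨ ¬((T ∧ F) ∧ (F ∧ F)), not yet normal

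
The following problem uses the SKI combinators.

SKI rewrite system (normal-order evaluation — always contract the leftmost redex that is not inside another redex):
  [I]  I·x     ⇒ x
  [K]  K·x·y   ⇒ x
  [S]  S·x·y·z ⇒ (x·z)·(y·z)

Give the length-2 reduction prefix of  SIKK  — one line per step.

Answer: after 2 steps: K(KK)

Derivation:
  start: SIKK
  →1  IK(KK)
  →2  K(KK)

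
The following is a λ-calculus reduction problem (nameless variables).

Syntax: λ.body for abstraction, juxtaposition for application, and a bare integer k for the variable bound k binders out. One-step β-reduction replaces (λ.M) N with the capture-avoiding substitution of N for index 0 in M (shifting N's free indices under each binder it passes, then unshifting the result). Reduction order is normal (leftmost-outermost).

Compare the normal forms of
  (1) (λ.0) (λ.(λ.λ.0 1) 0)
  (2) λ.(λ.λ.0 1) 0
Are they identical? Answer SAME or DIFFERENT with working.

Term A:
  start: (λ.0) (λ.(λ.λ.0 1) 0)
  [1] λ.(λ.λ.0 1) 0
  [2] λ.λ.0 1

Term B:
  start: λ.(λ.λ.0 1) 0
  [1] λ.λ.0 1

Answer: SAME — A ⇓ λ.λ.0 1, B ⇓ λ.λ.0 1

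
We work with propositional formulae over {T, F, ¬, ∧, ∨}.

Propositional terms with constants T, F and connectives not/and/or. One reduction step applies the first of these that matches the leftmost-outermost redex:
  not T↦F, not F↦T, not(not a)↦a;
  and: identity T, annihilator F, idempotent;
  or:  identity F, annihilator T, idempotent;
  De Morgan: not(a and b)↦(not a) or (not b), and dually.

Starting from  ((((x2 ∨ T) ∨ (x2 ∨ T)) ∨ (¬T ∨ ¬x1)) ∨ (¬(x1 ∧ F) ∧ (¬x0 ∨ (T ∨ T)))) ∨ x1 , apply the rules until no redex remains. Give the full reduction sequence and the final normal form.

  start: ((((x2 ∨ T) ∨ (x2 ∨ T)) ∨ (¬T ∨ ¬x1)) ∨ (¬(x1 ∧ F) ∧ (¬x0 ∨ (T ∨ T)))) ∨ x1
  [1] (((x2 ∨ T) ∨ (¬T ∨ ¬x1)) ∨ (¬(x1 ∧ F) ∧ (¬x0 ∨ (T ∨ T)))) ∨ x1
  [2] ((T ∨ (¬T ∨ ¬x1)) ∨ (¬(x1 ∧ F) ∧ (¬x0 ∨ (T ∨ T)))) ∨ x1
  [3] (T ∨ (¬(x1 ∧ F) ∧ (¬x0 ∨ (T ∨ T)))) ∨ x1
  [4] T ∨ x1
  [5] T

Answer: normal form = T  (in 5 steps)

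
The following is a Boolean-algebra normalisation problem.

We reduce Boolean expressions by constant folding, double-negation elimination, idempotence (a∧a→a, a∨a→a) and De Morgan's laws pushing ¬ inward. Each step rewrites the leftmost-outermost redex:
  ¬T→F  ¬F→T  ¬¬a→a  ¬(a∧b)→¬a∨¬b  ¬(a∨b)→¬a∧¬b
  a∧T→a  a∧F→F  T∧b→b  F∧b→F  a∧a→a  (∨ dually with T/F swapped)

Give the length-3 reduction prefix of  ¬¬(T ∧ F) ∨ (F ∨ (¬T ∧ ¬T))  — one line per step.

  start: ¬¬(T ∧ F) ∨ (F ∨ (¬T ∧ ¬T))
  [1] (T ∧ F) ∨ (F ∨ (¬T ∧ ¬T))
  [2] F ∨ (F ∨ (¬T ∧ ¬T))
  [3] F ∨ (¬T ∧ ¬T)

Answer: after 3 steps: F ∨ (¬T ∧ ¬T)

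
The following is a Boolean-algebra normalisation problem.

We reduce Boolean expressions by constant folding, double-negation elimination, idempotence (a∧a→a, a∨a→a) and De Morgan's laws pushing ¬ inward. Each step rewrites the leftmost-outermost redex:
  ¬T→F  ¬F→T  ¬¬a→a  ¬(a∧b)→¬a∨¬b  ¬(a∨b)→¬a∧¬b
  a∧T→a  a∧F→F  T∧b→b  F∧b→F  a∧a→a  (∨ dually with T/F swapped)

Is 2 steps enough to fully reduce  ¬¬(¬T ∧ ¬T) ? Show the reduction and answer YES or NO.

Answer: NO — after 2 steps the term is ¬T, not yet normal

Reduction:
  start: ¬¬(¬T ∧ ¬T)
  step 1: ¬T ∧ ¬T
  step 2: ¬T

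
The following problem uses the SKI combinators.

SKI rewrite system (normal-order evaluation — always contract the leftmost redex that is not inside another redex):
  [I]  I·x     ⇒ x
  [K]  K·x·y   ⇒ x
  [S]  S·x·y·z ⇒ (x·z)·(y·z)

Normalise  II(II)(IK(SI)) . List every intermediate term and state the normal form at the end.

  start: II(II)(IK(SI))
  step 1: I(II)(IK(SI))
  step 2: II(IK(SI))
  step 3: I(IK(SI))
  step 4: IK(SI)
  step 5: K(SI)

Answer: normal form = K(SI)  (in 5 steps)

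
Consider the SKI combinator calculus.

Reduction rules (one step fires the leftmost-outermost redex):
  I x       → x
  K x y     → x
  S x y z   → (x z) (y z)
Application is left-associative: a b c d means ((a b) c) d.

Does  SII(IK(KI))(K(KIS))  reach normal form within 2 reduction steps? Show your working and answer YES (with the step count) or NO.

Answer: NO — after 2 steps the term is IK(KI)(I(IK(KI)))(K(KIS)), not yet normal

Reduction:
  start: SII(IK(KI))(K(KIS))
  →1  I(IK(KI))(I(IK(KI)))(K(KIS))
  →2  IK(KI)(I(IK(KI)))(K(KIS))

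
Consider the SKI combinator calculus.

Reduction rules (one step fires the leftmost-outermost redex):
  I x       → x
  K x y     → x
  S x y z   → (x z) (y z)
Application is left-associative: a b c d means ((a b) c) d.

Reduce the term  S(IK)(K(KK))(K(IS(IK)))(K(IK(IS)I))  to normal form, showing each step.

Answer: normal form = SK  (in 6 steps)

Reduction:
  start: S(IK)(K(KK))(K(IS(IK)))(K(IK(IS)I))
  step 1: IK(K(IS(IK)))(K(KK)(K(IS(IK))))(K(IK(IS)I))
  step 2: K(K(IS(IK)))(K(KK)(K(IS(IK))))(K(IK(IS)I))
  step 3: K(IS(IK))(K(IK(IS)I))
  step 4: IS(IK)
  step 5: S(IK)
  step 6: SK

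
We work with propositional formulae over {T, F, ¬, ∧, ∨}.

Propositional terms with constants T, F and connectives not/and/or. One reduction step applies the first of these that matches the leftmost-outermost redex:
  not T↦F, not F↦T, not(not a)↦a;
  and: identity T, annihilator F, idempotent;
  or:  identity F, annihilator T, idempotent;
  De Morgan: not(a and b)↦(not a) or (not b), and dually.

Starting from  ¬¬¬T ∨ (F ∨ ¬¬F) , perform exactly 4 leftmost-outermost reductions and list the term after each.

  start: ¬¬¬T ∨ (F ∨ ¬¬F)
  →1  ¬T ∨ (F ∨ ¬¬F)
  →2  F ∨ (F ∨ ¬¬F)
  →3  F ∨ ¬¬F
  →4  ¬¬F

Answer: after 4 steps: ¬¬F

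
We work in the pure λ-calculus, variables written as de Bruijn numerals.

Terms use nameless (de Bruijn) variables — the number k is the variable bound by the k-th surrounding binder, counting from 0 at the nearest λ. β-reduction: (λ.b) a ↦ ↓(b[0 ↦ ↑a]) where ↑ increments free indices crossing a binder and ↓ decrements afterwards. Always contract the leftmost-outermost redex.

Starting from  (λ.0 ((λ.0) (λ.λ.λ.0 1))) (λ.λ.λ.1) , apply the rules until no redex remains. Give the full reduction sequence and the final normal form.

  start: (λ.0 ((λ.0) (λ.λ.λ.0 1))) (λ.λ.λ.1)
  [1] (λ.λ.λ.1) ((λ.0) (λ.λ.λ.0 1))
  [2] λ.λ.1

Answer: normal form = λ.λ.1  (in 2 steps)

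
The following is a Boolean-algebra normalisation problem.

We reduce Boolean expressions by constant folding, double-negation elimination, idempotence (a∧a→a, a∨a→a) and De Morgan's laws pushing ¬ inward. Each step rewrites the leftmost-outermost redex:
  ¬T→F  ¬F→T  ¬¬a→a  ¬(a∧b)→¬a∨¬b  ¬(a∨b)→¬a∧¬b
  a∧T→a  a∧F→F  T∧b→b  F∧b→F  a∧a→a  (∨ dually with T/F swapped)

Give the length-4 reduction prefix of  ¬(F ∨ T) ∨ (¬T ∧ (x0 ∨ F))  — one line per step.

Answer: after 4 steps: F ∨ (¬T ∧ (x0 ∨ F))

Working:
  start: ¬(F ∨ T) ∨ (¬T ∧ (x0 ∨ F))
  [1] (¬F ∧ ¬T) ∨ (¬T ∧ (x0 ∨ F))
  [2] (T ∧ ¬T) ∨ (¬T ∧ (x0 ∨ F))
  [3] ¬T ∨ (¬T ∧ (x0 ∨ F))
  [4] F ∨ (¬T ∧ (x0 ∨ F))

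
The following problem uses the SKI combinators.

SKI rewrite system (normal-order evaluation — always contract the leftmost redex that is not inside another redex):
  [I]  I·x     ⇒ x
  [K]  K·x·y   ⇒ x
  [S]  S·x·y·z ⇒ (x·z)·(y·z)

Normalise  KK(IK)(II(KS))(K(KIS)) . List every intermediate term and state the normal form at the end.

  start: KK(IK)(II(KS))(K(KIS))
  [1] K(II(KS))(K(KIS))
  [2] II(KS)
  [3] I(KS)
  [4] KS

Answer: normal form = KS  (in 4 steps)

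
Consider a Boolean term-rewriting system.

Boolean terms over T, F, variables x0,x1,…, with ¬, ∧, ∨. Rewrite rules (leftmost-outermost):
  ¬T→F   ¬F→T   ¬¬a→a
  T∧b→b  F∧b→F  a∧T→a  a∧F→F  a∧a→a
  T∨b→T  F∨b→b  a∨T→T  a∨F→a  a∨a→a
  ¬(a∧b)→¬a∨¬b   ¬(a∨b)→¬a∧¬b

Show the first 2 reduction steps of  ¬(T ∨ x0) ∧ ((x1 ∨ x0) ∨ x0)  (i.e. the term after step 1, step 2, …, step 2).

  start: ¬(T ∨ x0) ∧ ((x1 ∨ x0) ∨ x0)
  [1] (¬T ∧ ¬x0) ∧ ((x1 ∨ x0) ∨ x0)
  [2] (F ∧ ¬x0) ∧ ((x1 ∨ x0) ∨ x0)

Answer: after 2 steps: (F ∧ ¬x0) ∧ ((x1 ∨ x0) ∨ x0)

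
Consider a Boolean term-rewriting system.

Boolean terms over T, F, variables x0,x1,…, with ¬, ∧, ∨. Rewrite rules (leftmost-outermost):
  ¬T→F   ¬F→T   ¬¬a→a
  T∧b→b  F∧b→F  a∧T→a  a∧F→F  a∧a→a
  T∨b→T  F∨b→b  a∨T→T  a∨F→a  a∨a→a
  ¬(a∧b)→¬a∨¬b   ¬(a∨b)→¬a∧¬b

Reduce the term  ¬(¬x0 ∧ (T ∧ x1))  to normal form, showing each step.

  start: ¬(¬x0 ∧ (T ∧ x1))
  step 1: ¬¬x0 ∨ ¬(T ∧ x1)
  step 2: x0 ∨ ¬(T ∧ x1)
  step 3: x0 ∨ (¬T ∨ ¬x1)
  step 4: x0 ∨ (F ∨ ¬x1)
  step 5: x0 ∨ ¬x1

Answer: normal form = x0 ∨ ¬x1  (in 5 steps)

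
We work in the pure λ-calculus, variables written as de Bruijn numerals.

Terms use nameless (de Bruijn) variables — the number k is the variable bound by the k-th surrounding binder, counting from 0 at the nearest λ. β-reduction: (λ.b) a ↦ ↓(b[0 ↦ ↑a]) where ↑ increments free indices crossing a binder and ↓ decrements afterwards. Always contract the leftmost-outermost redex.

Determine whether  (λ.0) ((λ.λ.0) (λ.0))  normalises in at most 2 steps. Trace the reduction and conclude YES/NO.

  start: (λ.0) ((λ.λ.0) (λ.0))
  →1  (λ.λ.0) (λ.0)
  →2  λ.0

Answer: YES — reaches normal form λ.0 in 2 ≤ 2 steps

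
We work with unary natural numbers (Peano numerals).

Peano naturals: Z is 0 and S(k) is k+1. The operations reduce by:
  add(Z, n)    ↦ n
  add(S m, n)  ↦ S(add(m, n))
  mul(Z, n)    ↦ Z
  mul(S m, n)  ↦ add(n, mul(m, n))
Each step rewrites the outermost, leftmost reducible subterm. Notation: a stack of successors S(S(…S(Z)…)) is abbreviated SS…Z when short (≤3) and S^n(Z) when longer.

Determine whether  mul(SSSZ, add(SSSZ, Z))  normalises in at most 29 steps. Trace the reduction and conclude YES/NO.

Answer: YES — reaches normal form S^9(Z) in 28 ≤ 29 steps

Reduction:
  start: mul(SSSZ, add(SSSZ, Z))
  →1  add(add(SSSZ, Z), mul(SSZ, add(SSSZ, Z)))
  →2  add(S(add(SSZ, Z)), mul(SSZ, add(SSSZ, Z)))
  →3  S(add(add(SSZ, Z), mul(SSZ, add(SSSZ, Z))))
  →4  S(add(S(add(SZ, Z)), mul(SSZ, add(SSSZ, Z))))
  →5  S(S(add(add(SZ, Z), mul(SSZ, add(SSSZ, Z)))))
  →6  S(S(add(S(add(Z, Z)), mul(SSZ, add(SSSZ, Z)))))
  →7  S(S(S(add(add(Z, Z), mul(SSZ, add(SSSZ, Z))))))
  →8  S(S(S(add(Z, mul(SSZ, add(SSSZ, Z))))))
  →9  S(S(S(mul(SSZ, add(SSSZ, Z)))))
  →10  S(S(S(add(add(SSSZ, Z), mul(SZ, add(SSSZ, Z))))))
  →11  S(S(S(add(S(add(SSZ, Z)), mul(SZ, add(SSSZ, Z))))))
  →12  S(S(S(S(add(add(SSZ, Z), mul(SZ, add(SSSZ, Z)))))))
  →13  S(S(S(S(add(S(add(SZ, Z)), mul(SZ, add(SSSZ, Z)))))))
  →14  S(S(S(S(S(add(add(SZ, Z), mul(SZ, add(SSSZ, Z))))))))
  →15  S(S(S(S(S(add(S(add(Z, Z)), mul(SZ, add(SSSZ, Z))))))))
  →16  S(S(S(S(S(S(add(add(Z, Z), mul(SZ, add(SSSZ, Z)))))))))
  →17  S(S(S(S(S(S(add(Z, mul(SZ, add(SSSZ, Z)))))))))
  →18  S(S(S(S(S(S(mul(SZ, add(SSSZ, Z))))))))
  →19  S(S(S(S(S(S(add(add(SSSZ, Z), mul(Z, add(SSSZ, Z)))))))))
  →20  S(S(S(S(S(S(add(S(add(SSZ, Z)), mul(Z, add(SSSZ, Z)))))))))
  →21  S(S(S(S(S(S(S(add(add(SSZ, Z), mul(Z, add(SSSZ, Z))))))))))
  →22  S(S(S(S(S(S(S(add(S(add(SZ, Z)), mul(Z, add(SSSZ, Z))))))))))
  →23  S(S(S(S(S(S(S(S(add(add(SZ, Z), mul(Z, add(SSSZ, Z)))))))))))
  →24  S(S(S(S(S(S(S(S(add(S(add(Z, Z)), mul(Z, add(SSSZ, Z)))))))))))
  →25  S(S(S(S(S(S(S(S(S(add(add(Z, Z), mul(Z, add(SSSZ, Z))))))))))))
  →26  S(S(S(S(S(S(S(S(S(add(Z, mul(Z, add(SSSZ, Z))))))))))))
  →27  S(S(S(S(S(S(S(S(S(mul(Z, add(SSSZ, Z)))))))))))
  →28  S^9(Z)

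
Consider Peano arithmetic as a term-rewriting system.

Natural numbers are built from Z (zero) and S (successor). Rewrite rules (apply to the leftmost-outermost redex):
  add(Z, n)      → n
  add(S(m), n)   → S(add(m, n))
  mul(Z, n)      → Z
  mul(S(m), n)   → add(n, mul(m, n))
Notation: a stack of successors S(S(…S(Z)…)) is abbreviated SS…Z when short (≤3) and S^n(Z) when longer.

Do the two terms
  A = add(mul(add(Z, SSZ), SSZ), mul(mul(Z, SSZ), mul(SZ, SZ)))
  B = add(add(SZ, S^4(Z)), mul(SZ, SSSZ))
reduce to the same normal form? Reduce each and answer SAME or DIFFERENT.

Answer: DIFFERENT — A ⇓ S^4(Z), B ⇓ S^8(Z)

Working:
Term A:
  start: add(mul(add(Z, SSZ), SSZ), mul(mul(Z, SSZ), mul(SZ, SZ)))
  [1] add(mul(SSZ, SSZ), mul(mul(Z, SSZ), mul(SZ, SZ)))
  [2] add(add(SSZ, mul(SZ, SSZ)), mul(mul(Z, SSZ), mul(SZ, SZ)))
  [3] add(S(add(SZ, mul(SZ, SSZ))), mul(mul(Z, SSZ), mul(SZ, SZ)))
  [4] S(add(add(SZ, mul(SZ, SSZ)), mul(mul(Z, SSZ), mul(SZ, SZ))))
  [5] S(add(S(add(Z, mul(SZ, SSZ))), mul(mul(Z, SSZ), mul(SZ, SZ))))
  [6] S(S(add(add(Z, mul(SZ, SSZ)), mul(mul(Z, SSZ), mul(SZ, SZ)))))
  [7] S(S(add(mul(SZ, SSZ), mul(mul(Z, SSZ), mul(SZ, SZ)))))
  [8] S(S(add(add(SSZ, mul(Z, SSZ)), mul(mul(Z, SSZ), mul(SZ, SZ)))))
  [9] S(S(add(S(add(SZ, mul(Z, SSZ))), mul(mul(Z, SSZ), mul(SZ, SZ)))))
  [10] S(S(S(add(add(SZ, mul(Z, SSZ)), mul(mul(Z, SSZ), mul(SZ, SZ))))))
  [11] S(S(S(add(S(add(Z, mul(Z, SSZ))), mul(mul(Z, SSZ), mul(SZ, SZ))))))
  [12] S(S(S(S(add(add(Z, mul(Z, SSZ)), mul(mul(Z, SSZ), mul(SZ, SZ)))))))
  [13] S(S(S(S(add(mul(Z, SSZ), mul(mul(Z, SSZ), mul(SZ, SZ)))))))
  [14] S(S(S(S(add(Z, mul(mul(Z, SSZ), mul(SZ, SZ)))))))
  [15] S(S(S(S(mul(mul(Z, SSZ), mul(SZ, SZ))))))
  [16] S(S(S(S(mul(Z, mul(SZ, SZ))))))
  [17] S^4(Z)

Term B:
  start: add(add(SZ, S^4(Z)), mul(SZ, SSSZ))
  [1] add(S(add(Z, S^4(Z))), mul(SZ, SSSZ))
  [2] S(add(add(Z, S^4(Z)), mul(SZ, SSSZ)))
  [3] S(add(S^4(Z), mul(SZ, SSSZ)))
  [4] S(S(add(SSSZ, mul(SZ, SSSZ))))
  [5] S(S(S(add(SSZ, mul(SZ, SSSZ)))))
  [6] S(S(S(S(add(SZ, mul(SZ, SSSZ))))))
  [7] S(S(S(S(S(add(Z, mul(SZ, SSSZ)))))))
  [8] S(S(S(S(S(mul(SZ, SSSZ))))))
  [9] S(S(S(S(S(add(SSSZ, mul(Z, SSSZ)))))))
  [10] S(S(S(S(S(S(add(SSZ, mul(Z, SSSZ))))))))
  [11] S(S(S(S(S(S(S(add(SZ, mul(Z, SSSZ)))))))))
  [12] S(S(S(S(S(S(S(S(add(Z, mul(Z, SSSZ))))))))))
  [13] S(S(S(S(S(S(S(S(mul(Z, SSSZ)))))))))
  [14] S^8(Z)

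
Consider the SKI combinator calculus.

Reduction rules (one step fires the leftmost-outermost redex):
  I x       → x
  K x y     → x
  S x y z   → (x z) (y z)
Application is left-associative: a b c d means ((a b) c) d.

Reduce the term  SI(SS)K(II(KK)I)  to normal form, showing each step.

  start: SI(SS)K(II(KK)I)
  step 1: IK(SSK)(II(KK)I)
  step 2: K(SSK)(II(KK)I)
  step 3: SSK

Answer: normal form = SSK  (in 3 steps)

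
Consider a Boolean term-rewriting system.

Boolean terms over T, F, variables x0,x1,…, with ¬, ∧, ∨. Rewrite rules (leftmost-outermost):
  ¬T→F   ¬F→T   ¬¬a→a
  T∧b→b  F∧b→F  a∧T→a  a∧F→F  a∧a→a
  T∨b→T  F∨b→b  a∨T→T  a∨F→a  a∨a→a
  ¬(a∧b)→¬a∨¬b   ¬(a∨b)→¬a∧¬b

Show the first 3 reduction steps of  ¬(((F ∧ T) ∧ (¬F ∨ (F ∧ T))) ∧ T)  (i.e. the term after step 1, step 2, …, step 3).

Answer: after 3 steps: ((¬F ∨ ¬T) ∨ ¬(¬F ∨ (F ∧ T))) ∨ ¬T

Working:
  start: ¬(((F ∧ T) ∧ (¬F ∨ (F ∧ T))) ∧ T)
  step 1: ¬((F ∧ T) ∧ (¬F ∨ (F ∧ T))) ∨ ¬T
  step 2: (¬(F ∧ T) ∨ ¬(¬F ∨ (F ∧ T))) ∨ ¬T
  step 3: ((¬F ∨ ¬T) ∨ ¬(¬F ∨ (F ∧ T))) ∨ ¬T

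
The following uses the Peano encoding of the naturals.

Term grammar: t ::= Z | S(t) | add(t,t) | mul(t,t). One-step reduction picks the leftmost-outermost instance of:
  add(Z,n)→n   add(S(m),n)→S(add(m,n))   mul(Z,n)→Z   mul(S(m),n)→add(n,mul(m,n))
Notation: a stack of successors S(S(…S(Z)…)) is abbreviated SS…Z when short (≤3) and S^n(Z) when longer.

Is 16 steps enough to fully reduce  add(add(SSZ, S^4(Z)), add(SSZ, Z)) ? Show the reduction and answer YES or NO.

Answer: YES — reaches normal form S^8(Z) in 13 ≤ 16 steps

Reduction:
  start: add(add(SSZ, S^4(Z)), add(SSZ, Z))
  [1] add(S(add(SZ, S^4(Z))), add(SSZ, Z))
  [2] S(add(add(SZ, S^4(Z)), add(SSZ, Z)))
  [3] S(add(S(add(Z, S^4(Z))), add(SSZ, Z)))
  [4] S(S(add(add(Z, S^4(Z)), add(SSZ, Z))))
  [5] S(S(add(S^4(Z), add(SSZ, Z))))
  [6] S(S(S(add(SSSZ, add(SSZ, Z)))))
  [7] S(S(S(S(add(SSZ, add(SSZ, Z))))))
  [8] S(S(S(S(S(add(SZ, add(SSZ, Z)))))))
  [9] S(S(S(S(S(S(add(Z, add(SSZ, Z))))))))
  [10] S(S(S(S(S(S(add(SSZ, Z)))))))
  [11] S(S(S(S(S(S(S(add(SZ, Z))))))))
  [12] S(S(S(S(S(S(S(S(add(Z, Z)))))))))
  [13] S^8(Z)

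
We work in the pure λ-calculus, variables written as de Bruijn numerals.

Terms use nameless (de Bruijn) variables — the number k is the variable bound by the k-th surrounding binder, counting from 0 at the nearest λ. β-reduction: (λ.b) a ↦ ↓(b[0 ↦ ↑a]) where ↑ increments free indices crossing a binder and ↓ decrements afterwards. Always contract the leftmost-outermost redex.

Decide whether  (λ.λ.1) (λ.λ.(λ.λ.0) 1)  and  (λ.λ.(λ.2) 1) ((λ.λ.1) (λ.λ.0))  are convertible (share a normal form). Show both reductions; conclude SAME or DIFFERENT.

Answer: SAME — A ⇓ λ.λ.λ.λ.0, B ⇓ λ.λ.λ.λ.0

Working:
Term A:
  start: (λ.λ.1) (λ.λ.(λ.λ.0) 1)
  step 1: λ.λ.λ.(λ.λ.0) 1
  step 2: λ.λ.λ.λ.0

Term B:
  start: (λ.λ.(λ.2) 1) ((λ.λ.1) (λ.λ.0))
  step 1: λ.(λ.(λ.λ.1) (λ.λ.0)) ((λ.λ.1) (λ.λ.0))
  step 2: λ.(λ.λ.1) (λ.λ.0)
  step 3: λ.λ.λ.λ.0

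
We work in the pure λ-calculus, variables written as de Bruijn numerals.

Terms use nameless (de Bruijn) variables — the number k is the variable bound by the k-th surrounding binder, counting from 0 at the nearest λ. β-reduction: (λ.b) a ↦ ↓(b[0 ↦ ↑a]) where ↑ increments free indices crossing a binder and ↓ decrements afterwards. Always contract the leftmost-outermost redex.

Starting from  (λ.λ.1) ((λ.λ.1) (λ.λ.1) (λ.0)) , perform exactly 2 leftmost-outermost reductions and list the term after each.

Answer: after 2 steps: λ.(λ.λ.λ.1) (λ.0)

Derivation:
  start: (λ.λ.1) ((λ.λ.1) (λ.λ.1) (λ.0))
  step 1: λ.(λ.λ.1) (λ.λ.1) (λ.0)
  step 2: λ.(λ.λ.λ.1) (λ.0)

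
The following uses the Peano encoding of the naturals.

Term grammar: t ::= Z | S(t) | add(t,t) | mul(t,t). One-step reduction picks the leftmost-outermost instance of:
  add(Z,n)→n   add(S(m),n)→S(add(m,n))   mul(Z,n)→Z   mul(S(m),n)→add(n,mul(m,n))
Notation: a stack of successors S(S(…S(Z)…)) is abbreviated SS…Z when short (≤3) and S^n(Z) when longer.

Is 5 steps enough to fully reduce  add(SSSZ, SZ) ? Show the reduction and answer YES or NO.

  start: add(SSSZ, SZ)
  step 1: S(add(SSZ, SZ))
  step 2: S(S(add(SZ, SZ)))
  step 3: S(S(S(add(Z, SZ))))
  step 4: S^4(Z)

Answer: YES — reaches normal form S^4(Z) in 4 ≤ 5 steps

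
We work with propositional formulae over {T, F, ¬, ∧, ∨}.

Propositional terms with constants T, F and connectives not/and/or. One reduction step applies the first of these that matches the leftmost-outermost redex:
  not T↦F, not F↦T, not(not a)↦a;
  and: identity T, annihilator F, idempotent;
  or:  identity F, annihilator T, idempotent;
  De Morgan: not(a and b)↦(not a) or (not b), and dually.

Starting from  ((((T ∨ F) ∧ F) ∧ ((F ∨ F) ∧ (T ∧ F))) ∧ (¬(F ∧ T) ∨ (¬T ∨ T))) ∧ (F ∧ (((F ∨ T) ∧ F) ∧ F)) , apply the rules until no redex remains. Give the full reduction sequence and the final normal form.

Answer: normal form = F  (in 4 steps)

Derivation:
  start: ((((T ∨ F) ∧ F) ∧ ((F ∨ F) ∧ (T ∧ F))) ∧ (¬(F ∧ T) ∨ (¬T ∨ T))) ∧ (F ∧ (((F ∨ T) ∧ F) ∧ F))
  [1] ((F ∧ ((F ∨ F) ∧ (T ∧ F))) ∧ (¬(F ∧ T) ∨ (¬T ∨ T))) ∧ (F ∧ (((F ∨ T) ∧ F) ∧ F))
  [2] (F ∧ (¬(F ∧ T) ∨ (¬T ∨ T))) ∧ (F ∧ (((F ∨ T) ∧ F) ∧ F))
  [3] F ∧ (F ∧ (((F ∨ T) ∧ F) ∧ F))
  [4] F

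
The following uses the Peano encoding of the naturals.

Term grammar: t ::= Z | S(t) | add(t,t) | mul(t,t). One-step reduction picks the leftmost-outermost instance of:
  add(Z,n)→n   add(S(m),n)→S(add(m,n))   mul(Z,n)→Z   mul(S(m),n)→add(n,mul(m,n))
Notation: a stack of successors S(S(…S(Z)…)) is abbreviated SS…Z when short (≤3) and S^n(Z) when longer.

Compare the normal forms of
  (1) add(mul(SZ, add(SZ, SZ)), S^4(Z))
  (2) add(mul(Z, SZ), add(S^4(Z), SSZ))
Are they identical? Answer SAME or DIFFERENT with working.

Term A:
  start: add(mul(SZ, add(SZ, SZ)), S^4(Z))
  [1] add(add(add(SZ, SZ), mul(Z, add(SZ, SZ))), S^4(Z))
  [2] add(add(S(add(Z, SZ)), mul(Z, add(SZ, SZ))), S^4(Z))
  [3] add(S(add(add(Z, SZ), mul(Z, add(SZ, SZ)))), S^4(Z))
  [4] S(add(add(add(Z, SZ), mul(Z, add(SZ, SZ))), S^4(Z)))
  [5] S(add(add(SZ, mul(Z, add(SZ, SZ))), S^4(Z)))
  [6] S(add(S(add(Z, mul(Z, add(SZ, SZ)))), S^4(Z)))
  [7] S(S(add(add(Z, mul(Z, add(SZ, SZ))), S^4(Z))))
  [8] S(S(add(mul(Z, add(SZ, SZ)), S^4(Z))))
  [9] S(S(add(Z, S^4(Z))))
  [10] S^6(Z)

Term B:
  start: add(mul(Z, SZ), add(S^4(Z), SSZ))
  [1] add(Z, add(S^4(Z), SSZ))
  [2] add(S^4(Z), SSZ)
  [3] S(add(SSSZ, SSZ))
  [4] S(S(add(SSZ, SSZ)))
  [5] S(S(S(add(SZ, SSZ))))
  [6] S(S(S(S(add(Z, SSZ)))))
  [7] S^6(Z)

Answer: SAME — A ⇓ S^6(Z), B ⇓ S^6(Z)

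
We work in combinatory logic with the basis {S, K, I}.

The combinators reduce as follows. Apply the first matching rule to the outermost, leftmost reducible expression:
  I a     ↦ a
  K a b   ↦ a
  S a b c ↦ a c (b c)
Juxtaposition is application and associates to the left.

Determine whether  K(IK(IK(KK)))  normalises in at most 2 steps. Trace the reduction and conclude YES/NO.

  start: K(IK(IK(KK)))
  →1  K(K(IK(KK)))
  →2  K(K(K(KK)))

Answer: YES — reaches normal form K(K(K(KK))) in 2 ≤ 2 steps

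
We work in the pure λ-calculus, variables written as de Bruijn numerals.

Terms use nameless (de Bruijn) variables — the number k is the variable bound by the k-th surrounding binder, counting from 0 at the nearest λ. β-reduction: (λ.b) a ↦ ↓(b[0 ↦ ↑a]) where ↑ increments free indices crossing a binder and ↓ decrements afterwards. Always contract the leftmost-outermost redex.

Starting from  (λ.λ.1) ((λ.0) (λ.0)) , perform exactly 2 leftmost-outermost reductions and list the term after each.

Answer: after 2 steps: λ.λ.0

Derivation:
  start: (λ.λ.1) ((λ.0) (λ.0))
  step 1: λ.(λ.0) (λ.0)
  step 2: λ.λ.0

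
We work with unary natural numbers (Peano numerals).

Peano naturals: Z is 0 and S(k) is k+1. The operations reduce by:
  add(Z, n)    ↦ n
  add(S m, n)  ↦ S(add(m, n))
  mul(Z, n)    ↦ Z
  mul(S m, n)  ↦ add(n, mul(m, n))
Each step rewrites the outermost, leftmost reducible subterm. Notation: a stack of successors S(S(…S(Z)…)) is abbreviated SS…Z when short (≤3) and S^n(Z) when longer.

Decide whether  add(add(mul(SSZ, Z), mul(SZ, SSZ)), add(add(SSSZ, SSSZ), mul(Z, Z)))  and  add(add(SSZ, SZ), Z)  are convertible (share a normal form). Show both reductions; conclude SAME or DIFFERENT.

Term A:
  start: add(add(mul(SSZ, Z), mul(SZ, SSZ)), add(add(SSSZ, SSSZ), mul(Z, Z)))
  [1] add(add(add(Z, mul(SZ, Z)), mul(SZ, SSZ)), add(add(SSSZ, SSSZ), mul(Z, Z)))
  [2] add(add(mul(SZ, Z), mul(SZ, SSZ)), add(add(SSSZ, SSSZ), mul(Z, Z)))
  [3] add(add(add(Z, mul(Z, Z)), mul(SZ, SSZ)), add(add(SSSZ, SSSZ), mul(Z, Z)))
  [4] add(add(mul(Z, Z), mul(SZ, SSZ)), add(add(SSSZ, SSSZ), mul(Z, Z)))
  [5] add(add(Z, mul(SZ, SSZ)), add(add(SSSZ, SSSZ), mul(Z, Z)))
  [6] add(mul(SZ, SSZ), add(add(SSSZ, SSSZ), mul(Z, Z)))
  [7] add(add(SSZ, mul(Z, SSZ)), add(add(SSSZ, SSSZ), mul(Z, Z)))
  [8] add(S(add(SZ, mul(Z, SSZ))), add(add(SSSZ, SSSZ), mul(Z, Z)))
  [9] S(add(add(SZ, mul(Z, SSZ)), add(add(SSSZ, SSSZ), mul(Z, Z))))
  [10] S(add(S(add(Z, mul(Z, SSZ))), add(add(SSSZ, SSSZ), mul(Z, Z))))
  [11] S(S(add(add(Z, mul(Z, SSZ)), add(add(SSSZ, SSSZ), mul(Z, Z)))))
  [12] S(S(add(mul(Z, SSZ), add(add(SSSZ, SSSZ), mul(Z, Z)))))
  [13] S(S(add(Z, add(add(SSSZ, SSSZ), mul(Z, Z)))))
  [14] S(S(add(add(SSSZ, SSSZ), mul(Z, Z))))
  [15] S(S(add(S(add(SSZ, SSSZ)), mul(Z, Z))))
  [16] S(S(S(add(add(SSZ, SSSZ), mul(Z, Z)))))
  [17] S(S(S(add(S(add(SZ, SSSZ)), mul(Z, Z)))))
  [18] S(S(S(S(add(add(SZ, SSSZ), mul(Z, Z))))))
  [19] S(S(S(S(add(S(add(Z, SSSZ)), mul(Z, Z))))))
  [20] S(S(S(S(S(add(add(Z, SSSZ), mul(Z, Z)))))))
  [21] S(S(S(S(S(add(SSSZ, mul(Z, Z)))))))
  [22] S(S(S(S(S(S(add(SSZ, mul(Z, Z))))))))
  [23] S(S(S(S(S(S(S(add(SZ, mul(Z, Z)))))))))
  [24] S(S(S(S(S(S(S(S(add(Z, mul(Z, Z))))))))))
  [25] S(S(S(S(S(S(S(S(mul(Z, Z)))))))))
  [26] S^8(Z)

Term B:
  start: add(add(SSZ, SZ), Z)
  [1] add(S(add(SZ, SZ)), Z)
  [2] S(add(add(SZ, SZ), Z))
  [3] S(add(S(add(Z, SZ)), Z))
  [4] S(S(add(add(Z, SZ), Z)))
  [5] S(S(add(SZ, Z)))
  [6] S(S(S(add(Z, Z))))
  [7] SSSZ

Answer: DIFFERENT — A ⇓ S^8(Z), B ⇓ SSSZ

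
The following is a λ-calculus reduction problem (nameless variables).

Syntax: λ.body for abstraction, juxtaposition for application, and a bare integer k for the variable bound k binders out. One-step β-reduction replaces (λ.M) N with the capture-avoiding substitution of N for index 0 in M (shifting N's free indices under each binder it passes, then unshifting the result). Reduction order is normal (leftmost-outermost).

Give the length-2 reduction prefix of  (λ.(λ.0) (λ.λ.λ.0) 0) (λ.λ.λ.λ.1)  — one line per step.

  start: (λ.(λ.0) (λ.λ.λ.0) 0) (λ.λ.λ.λ.1)
  step 1: (λ.0) (λ.λ.λ.0) (λ.λ.λ.λ.1)
  step 2: (λ.λ.λ.0) (λ.λ.λ.λ.1)

Answer: after 2 steps: (λ.λ.λ.0) (λ.λ.λ.λ.1)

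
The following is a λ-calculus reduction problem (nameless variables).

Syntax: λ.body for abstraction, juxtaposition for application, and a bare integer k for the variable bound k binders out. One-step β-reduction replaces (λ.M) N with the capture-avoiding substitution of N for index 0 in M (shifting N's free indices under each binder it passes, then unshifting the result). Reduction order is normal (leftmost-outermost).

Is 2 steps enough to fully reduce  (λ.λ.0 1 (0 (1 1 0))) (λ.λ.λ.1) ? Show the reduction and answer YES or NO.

  start: (λ.λ.0 1 (0 (1 1 0))) (λ.λ.λ.1)
  [1] λ.0 (λ.λ.λ.1) (0 ((λ.λ.λ.1) (λ.λ.λ.1) 0))
  [2] λ.0 (λ.λ.λ.1) (0 ((λ.λ.1) 0))

Answer: NO — after 2 steps the term is λ.0 (λ.λ.λ.1) (0 ((λ.λ.1) 0)), not yet normal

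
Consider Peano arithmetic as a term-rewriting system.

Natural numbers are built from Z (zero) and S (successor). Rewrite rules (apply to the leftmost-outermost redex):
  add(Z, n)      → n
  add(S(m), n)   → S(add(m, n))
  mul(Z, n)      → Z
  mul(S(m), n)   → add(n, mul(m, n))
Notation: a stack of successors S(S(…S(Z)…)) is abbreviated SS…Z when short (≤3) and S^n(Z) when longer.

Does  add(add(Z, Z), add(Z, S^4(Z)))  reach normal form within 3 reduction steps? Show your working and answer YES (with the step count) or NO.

Answer: YES — reaches normal form S^4(Z) in 3 ≤ 3 steps

Working:
  start: add(add(Z, Z), add(Z, S^4(Z)))
  step 1: add(Z, add(Z, S^4(Z)))
  step 2: add(Z, S^4(Z))
  step 3: S^4(Z)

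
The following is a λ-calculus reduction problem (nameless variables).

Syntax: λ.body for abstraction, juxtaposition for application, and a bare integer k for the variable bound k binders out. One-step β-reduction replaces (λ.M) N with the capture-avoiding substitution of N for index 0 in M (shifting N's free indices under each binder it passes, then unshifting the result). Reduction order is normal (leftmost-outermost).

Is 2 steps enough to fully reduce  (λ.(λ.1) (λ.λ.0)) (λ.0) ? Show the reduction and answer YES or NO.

Answer: YES — reaches normal form λ.0 in 2 ≤ 2 steps

Reduction:
  start: (λ.(λ.1) (λ.λ.0)) (λ.0)
  step 1: (λ.λ.0) (λ.λ.0)
  step 2: λ.0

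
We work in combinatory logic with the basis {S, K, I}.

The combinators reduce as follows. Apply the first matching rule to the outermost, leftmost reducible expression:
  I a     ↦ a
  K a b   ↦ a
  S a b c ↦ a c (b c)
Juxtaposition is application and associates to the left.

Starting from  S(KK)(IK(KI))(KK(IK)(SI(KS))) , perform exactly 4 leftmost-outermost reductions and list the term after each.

Answer: after 4 steps: K(KI)

Reduction:
  start: S(KK)(IK(KI))(KK(IK)(SI(KS)))
  [1] KK(KK(IK)(SI(KS)))(IK(KI)(KK(IK)(SI(KS))))
  [2] K(IK(KI)(KK(IK)(SI(KS))))
  [3] K(K(KI)(KK(IK)(SI(KS))))
  [4] K(KI)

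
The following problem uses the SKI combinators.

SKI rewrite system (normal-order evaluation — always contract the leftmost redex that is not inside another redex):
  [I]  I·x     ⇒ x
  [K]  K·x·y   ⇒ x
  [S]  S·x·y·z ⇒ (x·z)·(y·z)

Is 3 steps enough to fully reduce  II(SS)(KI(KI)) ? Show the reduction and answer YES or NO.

  start: II(SS)(KI(KI))
  →1  I(SS)(KI(KI))
  →2  SS(KI(KI))
  →3  SSI

Answer: YES — reaches normal form SSI in 3 ≤ 3 steps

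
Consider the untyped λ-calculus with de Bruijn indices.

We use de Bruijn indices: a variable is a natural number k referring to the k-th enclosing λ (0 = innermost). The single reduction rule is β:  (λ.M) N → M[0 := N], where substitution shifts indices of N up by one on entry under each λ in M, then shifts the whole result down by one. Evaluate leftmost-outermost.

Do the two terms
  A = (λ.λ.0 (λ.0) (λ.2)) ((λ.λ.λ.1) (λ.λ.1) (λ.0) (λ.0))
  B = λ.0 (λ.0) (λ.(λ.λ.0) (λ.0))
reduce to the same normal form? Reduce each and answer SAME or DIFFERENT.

Term A:
  start: (λ.λ.0 (λ.0) (λ.2)) ((λ.λ.λ.1) (λ.λ.1) (λ.0) (λ.0))
  step 1: λ.0 (λ.0) (λ.(λ.λ.λ.1) (λ.λ.1) (λ.0) (λ.0))
  step 2: λ.0 (λ.0) (λ.(λ.λ.1) (λ.0) (λ.0))
  step 3: λ.0 (λ.0) (λ.(λ.λ.0) (λ.0))
  step 4: λ.0 (λ.0) (λ.λ.0)

Term B:
  start: λ.0 (λ.0) (λ.(λ.λ.0) (λ.0))
  step 1: λ.0 (λ.0) (λ.λ.0)

Answer: SAME — A ⇓ λ.0 (λ.0) (λ.λ.0), B ⇓ λ.0 (λ.0) (λ.λ.0)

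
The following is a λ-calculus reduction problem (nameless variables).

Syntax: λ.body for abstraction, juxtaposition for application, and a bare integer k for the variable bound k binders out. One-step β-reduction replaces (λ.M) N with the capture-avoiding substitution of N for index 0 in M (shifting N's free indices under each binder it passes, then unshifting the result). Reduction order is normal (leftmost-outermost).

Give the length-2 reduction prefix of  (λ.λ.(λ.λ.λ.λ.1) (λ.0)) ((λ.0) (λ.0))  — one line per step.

Answer: after 2 steps: λ.λ.λ.λ.1

Working:
  start: (λ.λ.(λ.λ.λ.λ.1) (λ.0)) ((λ.0) (λ.0))
  step 1: λ.(λ.λ.λ.λ.1) (λ.0)
  step 2: λ.λ.λ.λ.1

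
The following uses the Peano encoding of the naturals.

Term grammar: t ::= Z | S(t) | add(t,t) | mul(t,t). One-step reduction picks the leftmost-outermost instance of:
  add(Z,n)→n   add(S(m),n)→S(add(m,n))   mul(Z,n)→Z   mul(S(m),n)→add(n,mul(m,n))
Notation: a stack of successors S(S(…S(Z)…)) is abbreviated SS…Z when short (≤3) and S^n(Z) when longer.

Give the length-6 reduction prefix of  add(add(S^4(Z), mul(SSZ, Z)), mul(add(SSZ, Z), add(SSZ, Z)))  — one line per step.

Answer: after 6 steps: S(S(S(add(add(SZ, mul(SSZ, Z)), mul(add(SSZ, Z), add(SSZ, Z))))))

Reduction:
  start: add(add(S^4(Z), mul(SSZ, Z)), mul(add(SSZ, Z), add(SSZ, Z)))
  step 1: add(S(add(SSSZ, mul(SSZ, Z))), mul(add(SSZ, Z), add(SSZ, Z)))
  step 2: S(add(add(SSSZ, mul(SSZ, Z)), mul(add(SSZ, Z), add(SSZ, Z))))
  step 3: S(add(S(add(SSZ, mul(SSZ, Z))), mul(add(SSZ, Z), add(SSZ, Z))))
  step 4: S(S(add(add(SSZ, mul(SSZ, Z)), mul(add(SSZ, Z), add(SSZ, Z)))))
  step 5: S(S(add(S(add(SZ, mul(SSZ, Z))), mul(add(SSZ, Z), add(SSZ, Z)))))
  step 6: S(S(S(add(add(SZ, mul(SSZ, Z)), mul(add(SSZ, Z), add(SSZ, Z))))))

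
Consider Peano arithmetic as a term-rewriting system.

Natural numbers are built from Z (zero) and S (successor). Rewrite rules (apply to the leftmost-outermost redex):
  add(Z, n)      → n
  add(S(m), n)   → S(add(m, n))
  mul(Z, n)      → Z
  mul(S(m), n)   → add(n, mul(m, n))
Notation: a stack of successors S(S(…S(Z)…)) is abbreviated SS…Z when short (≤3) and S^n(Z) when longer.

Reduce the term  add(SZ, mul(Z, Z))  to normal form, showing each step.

Answer: normal form = SZ  (in 3 steps)

Working:
  start: add(SZ, mul(Z, Z))
  step 1: S(add(Z, mul(Z, Z)))
  step 2: S(mul(Z, Z))
  step 3: SZ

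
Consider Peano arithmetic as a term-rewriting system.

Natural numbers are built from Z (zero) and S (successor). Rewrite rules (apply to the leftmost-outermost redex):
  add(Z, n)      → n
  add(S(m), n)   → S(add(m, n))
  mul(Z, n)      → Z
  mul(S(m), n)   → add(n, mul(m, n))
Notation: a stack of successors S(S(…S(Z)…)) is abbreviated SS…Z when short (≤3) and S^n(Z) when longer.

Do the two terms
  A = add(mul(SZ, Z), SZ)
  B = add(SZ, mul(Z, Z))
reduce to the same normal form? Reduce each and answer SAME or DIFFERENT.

Answer: SAME — A ⇓ SZ, B ⇓ SZ

Derivation:
Term A:
  start: add(mul(SZ, Z), SZ)
  [1] add(add(Z, mul(Z, Z)), SZ)
  [2] add(mul(Z, Z), SZ)
  [3] add(Z, SZ)
  [4] SZ

Term B:
  start: add(SZ, mul(Z, Z))
  [1] S(add(Z, mul(Z, Z)))
  [2] S(mul(Z, Z))
  [3] SZ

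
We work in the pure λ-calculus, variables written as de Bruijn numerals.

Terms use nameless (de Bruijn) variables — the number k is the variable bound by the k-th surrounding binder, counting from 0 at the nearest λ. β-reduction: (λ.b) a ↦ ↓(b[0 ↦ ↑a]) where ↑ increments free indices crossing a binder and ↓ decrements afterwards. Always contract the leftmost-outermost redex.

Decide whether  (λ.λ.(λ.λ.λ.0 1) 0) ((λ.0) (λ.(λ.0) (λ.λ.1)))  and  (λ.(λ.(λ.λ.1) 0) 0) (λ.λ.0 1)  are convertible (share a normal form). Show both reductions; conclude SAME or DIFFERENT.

Answer: SAME — A ⇓ λ.λ.λ.0 1, B ⇓ λ.λ.λ.0 1

Derivation:
Term A:
  start: (λ.λ.(λ.λ.λ.0 1) 0) ((λ.0) (λ.(λ.0) (λ.λ.1)))
  step 1: λ.(λ.λ.λ.0 1) 0
  step 2: λ.λ.λ.0 1

Term B:
  start: (λ.(λ.(λ.λ.1) 0) 0) (λ.λ.0 1)
  step 1: (λ.(λ.λ.1) 0) (λ.λ.0 1)
  step 2: (λ.λ.1) (λ.λ.0 1)
  step 3: λ.λ.λ.0 1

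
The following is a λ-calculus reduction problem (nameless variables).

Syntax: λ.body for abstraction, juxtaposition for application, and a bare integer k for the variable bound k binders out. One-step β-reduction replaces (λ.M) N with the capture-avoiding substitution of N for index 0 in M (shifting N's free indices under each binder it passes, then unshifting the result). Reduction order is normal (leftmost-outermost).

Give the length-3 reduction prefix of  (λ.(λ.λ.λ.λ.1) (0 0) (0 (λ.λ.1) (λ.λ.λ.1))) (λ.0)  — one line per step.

Answer: after 3 steps: λ.λ.1

Working:
  start: (λ.(λ.λ.λ.λ.1) (0 0) (0 (λ.λ.1) (λ.λ.λ.1))) (λ.0)
  step 1: (λ.λ.λ.λ.1) ((λ.0) (λ.0)) ((λ.0) (λ.λ.1) (λ.λ.λ.1))
  step 2: (λ.λ.λ.1) ((λ.0) (λ.λ.1) (λ.λ.λ.1))
  step 3: λ.λ.1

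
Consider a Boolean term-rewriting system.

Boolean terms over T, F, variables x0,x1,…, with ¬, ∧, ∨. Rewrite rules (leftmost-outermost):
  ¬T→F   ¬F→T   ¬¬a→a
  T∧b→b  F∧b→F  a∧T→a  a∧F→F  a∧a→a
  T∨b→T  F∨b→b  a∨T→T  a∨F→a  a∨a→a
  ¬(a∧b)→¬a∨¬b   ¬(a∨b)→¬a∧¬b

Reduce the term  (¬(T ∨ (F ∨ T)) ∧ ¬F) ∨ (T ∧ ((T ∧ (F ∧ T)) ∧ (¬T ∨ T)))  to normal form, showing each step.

  start: (¬(T ∨ (F ∨ T)) ∧ ¬F) ∨ (T ∧ ((T ∧ (F ∧ T)) ∧ (¬T ∨ T)))
  step 1: ((¬T ∧ ¬(F ∨ T)) ∧ ¬F) ∨ (T ∧ ((T ∧ (F ∧ T)) ∧ (¬T ∨ T)))
  step 2: ((F ∧ ¬(F ∨ T)) ∧ ¬F) ∨ (T ∧ ((T ∧ (F ∧ T)) ∧ (¬T ∨ T)))
  step 3: (F ∧ ¬F) ∨ (T ∧ ((T ∧ (F ∧ T)) ∧ (¬T ∨ T)))
  step 4: F ∨ (T ∧ ((T ∧ (F ∧ T)) ∧ (¬T ∨ T)))
  step 5: T ∧ ((T ∧ (F ∧ T)) ∧ (¬T ∨ T))
  step 6: (T ∧ (F ∧ T)) ∧ (¬T ∨ T)
  step 7: (F ∧ T) ∧ (¬T ∨ T)
  step 8: F ∧ (¬T ∨ T)
  step 9: F

Answer: normal form = F  (in 9 steps)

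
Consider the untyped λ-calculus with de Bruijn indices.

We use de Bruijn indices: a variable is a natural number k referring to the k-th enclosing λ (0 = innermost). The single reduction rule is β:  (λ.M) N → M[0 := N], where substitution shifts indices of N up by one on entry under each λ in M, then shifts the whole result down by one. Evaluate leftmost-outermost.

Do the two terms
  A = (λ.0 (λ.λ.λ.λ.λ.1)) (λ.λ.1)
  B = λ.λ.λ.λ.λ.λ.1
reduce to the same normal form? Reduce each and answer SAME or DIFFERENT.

Term A:
  start: (λ.0 (λ.λ.λ.λ.λ.1)) (λ.λ.1)
  →1  (λ.λ.1) (λ.λ.λ.λ.λ.1)
  →2  λ.λ.λ.λ.λ.λ.1

Term B:
  start: λ.λ.λ.λ.λ.λ.1

Answer: SAME — A ⇓ λ.λ.λ.λ.λ.λ.1, B ⇓ λ.λ.λ.λ.λ.λ.1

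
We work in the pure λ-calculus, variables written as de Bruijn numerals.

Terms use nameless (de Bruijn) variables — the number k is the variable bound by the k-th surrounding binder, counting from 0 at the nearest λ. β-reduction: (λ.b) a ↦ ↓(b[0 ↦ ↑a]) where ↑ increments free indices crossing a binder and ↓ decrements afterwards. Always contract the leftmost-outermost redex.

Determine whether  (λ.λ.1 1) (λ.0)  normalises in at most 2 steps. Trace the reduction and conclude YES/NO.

Answer: YES — reaches normal form λ.λ.0 in 2 ≤ 2 steps

Working:
  start: (λ.λ.1 1) (λ.0)
  →1  λ.(λ.0) (λ.0)
  →2  λ.λ.0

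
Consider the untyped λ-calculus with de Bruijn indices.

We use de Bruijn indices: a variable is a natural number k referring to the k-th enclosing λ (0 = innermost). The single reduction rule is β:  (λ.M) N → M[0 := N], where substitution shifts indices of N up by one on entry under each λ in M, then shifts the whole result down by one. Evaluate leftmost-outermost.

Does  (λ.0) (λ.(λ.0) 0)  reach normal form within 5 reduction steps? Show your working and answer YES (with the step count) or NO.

Answer: YES — reaches normal form λ.0 in 2 ≤ 5 steps

Working:
  start: (λ.0) (λ.(λ.0) 0)
  →1  λ.(λ.0) 0
  →2  λ.0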